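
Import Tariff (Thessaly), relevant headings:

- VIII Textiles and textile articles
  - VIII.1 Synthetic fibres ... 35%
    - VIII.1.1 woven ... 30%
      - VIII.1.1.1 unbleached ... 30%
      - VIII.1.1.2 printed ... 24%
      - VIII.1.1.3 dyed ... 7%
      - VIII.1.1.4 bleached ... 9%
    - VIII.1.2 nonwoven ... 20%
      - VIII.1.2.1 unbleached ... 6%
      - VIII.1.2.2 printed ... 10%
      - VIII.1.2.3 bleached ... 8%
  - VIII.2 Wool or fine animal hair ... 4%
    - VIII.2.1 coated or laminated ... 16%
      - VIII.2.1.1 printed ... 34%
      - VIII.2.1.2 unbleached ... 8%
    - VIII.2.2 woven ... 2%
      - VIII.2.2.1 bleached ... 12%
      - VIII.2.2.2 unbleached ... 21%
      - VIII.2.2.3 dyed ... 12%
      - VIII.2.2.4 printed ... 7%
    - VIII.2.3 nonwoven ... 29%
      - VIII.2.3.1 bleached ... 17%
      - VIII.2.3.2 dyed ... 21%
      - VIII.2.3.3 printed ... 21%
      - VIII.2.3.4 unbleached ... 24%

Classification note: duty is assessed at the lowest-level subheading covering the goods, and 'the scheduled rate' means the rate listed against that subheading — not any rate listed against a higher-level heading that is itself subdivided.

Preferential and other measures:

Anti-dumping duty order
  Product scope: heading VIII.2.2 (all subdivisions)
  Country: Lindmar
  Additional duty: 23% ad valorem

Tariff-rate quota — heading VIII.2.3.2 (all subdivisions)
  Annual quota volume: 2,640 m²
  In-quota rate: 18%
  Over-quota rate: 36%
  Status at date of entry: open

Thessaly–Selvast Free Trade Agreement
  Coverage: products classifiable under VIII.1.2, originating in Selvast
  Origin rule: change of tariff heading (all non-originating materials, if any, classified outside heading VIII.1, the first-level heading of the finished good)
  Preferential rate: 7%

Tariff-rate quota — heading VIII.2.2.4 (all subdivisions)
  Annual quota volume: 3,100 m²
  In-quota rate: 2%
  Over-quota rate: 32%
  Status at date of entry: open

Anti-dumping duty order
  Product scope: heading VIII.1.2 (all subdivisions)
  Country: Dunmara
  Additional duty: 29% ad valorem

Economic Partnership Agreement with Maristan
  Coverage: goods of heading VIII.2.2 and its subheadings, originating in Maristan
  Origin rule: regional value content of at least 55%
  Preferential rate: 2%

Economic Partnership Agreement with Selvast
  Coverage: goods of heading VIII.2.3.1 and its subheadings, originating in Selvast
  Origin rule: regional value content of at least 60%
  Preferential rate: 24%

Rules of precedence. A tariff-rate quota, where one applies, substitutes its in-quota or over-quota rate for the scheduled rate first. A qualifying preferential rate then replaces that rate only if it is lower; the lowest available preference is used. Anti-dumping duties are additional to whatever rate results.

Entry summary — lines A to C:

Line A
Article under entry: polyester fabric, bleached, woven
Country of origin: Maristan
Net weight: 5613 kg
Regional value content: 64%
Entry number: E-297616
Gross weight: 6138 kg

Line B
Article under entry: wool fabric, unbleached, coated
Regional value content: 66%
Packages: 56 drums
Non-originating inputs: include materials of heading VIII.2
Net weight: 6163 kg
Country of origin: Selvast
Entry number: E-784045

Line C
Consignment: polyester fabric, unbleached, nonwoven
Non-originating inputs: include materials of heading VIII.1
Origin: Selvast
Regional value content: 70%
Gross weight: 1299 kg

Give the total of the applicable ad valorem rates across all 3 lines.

23%

Line A: polyester → VIII.1; woven → VIII.1.1; bleached → VIII.1.1.4. Scheduled 9%. Maristan agreement on VIII.2.2: VIII.1.1.4 not covered. → 9%.
Line B: wool → VIII.2; coated → VIII.2.1; unbleached → VIII.2.1.2. Scheduled 8%. Selvast agreement on VIII.1.2: VIII.2.1.2 not covered; Selvast agreement on VIII.2.3.1: VIII.2.1.2 not covered. → 8%.
Line C: polyester → VIII.1; nonwoven → VIII.1.2; unbleached → VIII.1.2.1. Scheduled 6%. Selvast agreement on VIII.1.2: CTH not met; Selvast agreement on VIII.2.3.1: VIII.1.2.1 not covered. → 6%.
Sum: 9% + 8% + 6% = 23%.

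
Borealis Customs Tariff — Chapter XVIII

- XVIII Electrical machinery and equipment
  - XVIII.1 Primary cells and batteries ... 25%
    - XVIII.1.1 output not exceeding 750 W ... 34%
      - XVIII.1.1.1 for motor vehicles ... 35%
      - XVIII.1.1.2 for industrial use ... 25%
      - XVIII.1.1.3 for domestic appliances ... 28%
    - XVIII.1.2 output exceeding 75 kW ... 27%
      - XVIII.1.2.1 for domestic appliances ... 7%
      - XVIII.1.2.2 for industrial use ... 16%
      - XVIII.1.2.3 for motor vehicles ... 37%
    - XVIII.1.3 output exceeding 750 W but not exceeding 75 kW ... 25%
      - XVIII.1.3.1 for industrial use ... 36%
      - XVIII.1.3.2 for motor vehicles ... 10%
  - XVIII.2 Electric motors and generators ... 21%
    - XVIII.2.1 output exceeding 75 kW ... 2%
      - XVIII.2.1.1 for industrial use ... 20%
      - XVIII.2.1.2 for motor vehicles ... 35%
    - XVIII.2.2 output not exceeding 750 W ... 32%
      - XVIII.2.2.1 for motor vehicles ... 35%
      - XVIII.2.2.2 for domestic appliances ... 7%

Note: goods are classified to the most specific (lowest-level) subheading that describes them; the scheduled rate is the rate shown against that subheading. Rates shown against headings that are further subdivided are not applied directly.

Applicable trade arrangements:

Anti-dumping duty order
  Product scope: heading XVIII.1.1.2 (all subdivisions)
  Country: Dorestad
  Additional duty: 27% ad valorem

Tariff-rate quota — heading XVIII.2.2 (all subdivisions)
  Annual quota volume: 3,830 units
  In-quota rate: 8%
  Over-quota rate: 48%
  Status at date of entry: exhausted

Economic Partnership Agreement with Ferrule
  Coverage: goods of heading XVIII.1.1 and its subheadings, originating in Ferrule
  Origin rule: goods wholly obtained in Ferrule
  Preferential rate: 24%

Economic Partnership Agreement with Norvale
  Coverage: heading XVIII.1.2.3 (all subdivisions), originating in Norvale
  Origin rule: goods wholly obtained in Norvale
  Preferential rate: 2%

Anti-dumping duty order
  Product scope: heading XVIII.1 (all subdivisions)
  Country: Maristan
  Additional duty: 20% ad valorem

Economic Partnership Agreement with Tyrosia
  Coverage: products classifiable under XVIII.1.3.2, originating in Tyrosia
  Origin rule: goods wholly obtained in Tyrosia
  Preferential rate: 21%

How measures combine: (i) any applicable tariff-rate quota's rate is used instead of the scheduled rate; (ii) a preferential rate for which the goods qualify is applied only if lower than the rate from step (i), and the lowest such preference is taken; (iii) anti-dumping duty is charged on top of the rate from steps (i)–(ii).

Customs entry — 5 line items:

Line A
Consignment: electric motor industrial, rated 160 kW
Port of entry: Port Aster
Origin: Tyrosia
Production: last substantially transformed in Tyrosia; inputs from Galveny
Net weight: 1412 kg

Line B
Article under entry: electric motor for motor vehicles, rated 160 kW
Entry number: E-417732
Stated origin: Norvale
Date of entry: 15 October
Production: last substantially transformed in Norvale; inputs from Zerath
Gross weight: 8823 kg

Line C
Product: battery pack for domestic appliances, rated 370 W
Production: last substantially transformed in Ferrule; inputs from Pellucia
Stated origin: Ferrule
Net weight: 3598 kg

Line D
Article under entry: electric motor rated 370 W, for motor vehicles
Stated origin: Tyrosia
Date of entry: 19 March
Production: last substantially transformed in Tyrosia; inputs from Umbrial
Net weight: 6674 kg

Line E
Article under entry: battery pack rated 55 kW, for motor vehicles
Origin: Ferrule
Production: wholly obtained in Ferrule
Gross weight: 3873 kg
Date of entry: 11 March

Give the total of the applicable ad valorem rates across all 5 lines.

141%

Line A: electric motor → XVIII.2; rated 160 kW → XVIII.2.1; industrial → XVIII.2.1.1. Scheduled 20%. Tyrosia agreement on XVIII.1.3.2: XVIII.2.1.1 not covered. → 20%.
Line B: electric motor → XVIII.2; rated 160 kW → XVIII.2.1; for motor vehicles → XVIII.2.1.2. Scheduled 35%. Norvale agreement on XVIII.1.2.3: XVIII.2.1.2 not covered. → 35%.
Line C: battery pack → XVIII.1; rated 370 W → XVIII.1.1; for domestic appliances → XVIII.1.1.3. Scheduled 28%. Ferrule agreement on XVIII.1.1: not wholly obtained. → 28%.
Line D: electric motor → XVIII.2; rated 370 W → XVIII.2.2; for motor vehicles → XVIII.2.2.1. Scheduled 35%. quota on XVIII.2.2 exhausted → over-quota 48%; Tyrosia agreement on XVIII.1.3.2: XVIII.2.2.1 not covered. → 48%.
Line E: battery pack → XVIII.1; rated 55 kW → XVIII.1.3; for motor vehicles → XVIII.1.3.2. Scheduled 10%. Ferrule agreement on XVIII.1.1: XVIII.1.3.2 not covered. → 10%.
Sum: 20% + 35% + 28% + 48% + 10% = 141%.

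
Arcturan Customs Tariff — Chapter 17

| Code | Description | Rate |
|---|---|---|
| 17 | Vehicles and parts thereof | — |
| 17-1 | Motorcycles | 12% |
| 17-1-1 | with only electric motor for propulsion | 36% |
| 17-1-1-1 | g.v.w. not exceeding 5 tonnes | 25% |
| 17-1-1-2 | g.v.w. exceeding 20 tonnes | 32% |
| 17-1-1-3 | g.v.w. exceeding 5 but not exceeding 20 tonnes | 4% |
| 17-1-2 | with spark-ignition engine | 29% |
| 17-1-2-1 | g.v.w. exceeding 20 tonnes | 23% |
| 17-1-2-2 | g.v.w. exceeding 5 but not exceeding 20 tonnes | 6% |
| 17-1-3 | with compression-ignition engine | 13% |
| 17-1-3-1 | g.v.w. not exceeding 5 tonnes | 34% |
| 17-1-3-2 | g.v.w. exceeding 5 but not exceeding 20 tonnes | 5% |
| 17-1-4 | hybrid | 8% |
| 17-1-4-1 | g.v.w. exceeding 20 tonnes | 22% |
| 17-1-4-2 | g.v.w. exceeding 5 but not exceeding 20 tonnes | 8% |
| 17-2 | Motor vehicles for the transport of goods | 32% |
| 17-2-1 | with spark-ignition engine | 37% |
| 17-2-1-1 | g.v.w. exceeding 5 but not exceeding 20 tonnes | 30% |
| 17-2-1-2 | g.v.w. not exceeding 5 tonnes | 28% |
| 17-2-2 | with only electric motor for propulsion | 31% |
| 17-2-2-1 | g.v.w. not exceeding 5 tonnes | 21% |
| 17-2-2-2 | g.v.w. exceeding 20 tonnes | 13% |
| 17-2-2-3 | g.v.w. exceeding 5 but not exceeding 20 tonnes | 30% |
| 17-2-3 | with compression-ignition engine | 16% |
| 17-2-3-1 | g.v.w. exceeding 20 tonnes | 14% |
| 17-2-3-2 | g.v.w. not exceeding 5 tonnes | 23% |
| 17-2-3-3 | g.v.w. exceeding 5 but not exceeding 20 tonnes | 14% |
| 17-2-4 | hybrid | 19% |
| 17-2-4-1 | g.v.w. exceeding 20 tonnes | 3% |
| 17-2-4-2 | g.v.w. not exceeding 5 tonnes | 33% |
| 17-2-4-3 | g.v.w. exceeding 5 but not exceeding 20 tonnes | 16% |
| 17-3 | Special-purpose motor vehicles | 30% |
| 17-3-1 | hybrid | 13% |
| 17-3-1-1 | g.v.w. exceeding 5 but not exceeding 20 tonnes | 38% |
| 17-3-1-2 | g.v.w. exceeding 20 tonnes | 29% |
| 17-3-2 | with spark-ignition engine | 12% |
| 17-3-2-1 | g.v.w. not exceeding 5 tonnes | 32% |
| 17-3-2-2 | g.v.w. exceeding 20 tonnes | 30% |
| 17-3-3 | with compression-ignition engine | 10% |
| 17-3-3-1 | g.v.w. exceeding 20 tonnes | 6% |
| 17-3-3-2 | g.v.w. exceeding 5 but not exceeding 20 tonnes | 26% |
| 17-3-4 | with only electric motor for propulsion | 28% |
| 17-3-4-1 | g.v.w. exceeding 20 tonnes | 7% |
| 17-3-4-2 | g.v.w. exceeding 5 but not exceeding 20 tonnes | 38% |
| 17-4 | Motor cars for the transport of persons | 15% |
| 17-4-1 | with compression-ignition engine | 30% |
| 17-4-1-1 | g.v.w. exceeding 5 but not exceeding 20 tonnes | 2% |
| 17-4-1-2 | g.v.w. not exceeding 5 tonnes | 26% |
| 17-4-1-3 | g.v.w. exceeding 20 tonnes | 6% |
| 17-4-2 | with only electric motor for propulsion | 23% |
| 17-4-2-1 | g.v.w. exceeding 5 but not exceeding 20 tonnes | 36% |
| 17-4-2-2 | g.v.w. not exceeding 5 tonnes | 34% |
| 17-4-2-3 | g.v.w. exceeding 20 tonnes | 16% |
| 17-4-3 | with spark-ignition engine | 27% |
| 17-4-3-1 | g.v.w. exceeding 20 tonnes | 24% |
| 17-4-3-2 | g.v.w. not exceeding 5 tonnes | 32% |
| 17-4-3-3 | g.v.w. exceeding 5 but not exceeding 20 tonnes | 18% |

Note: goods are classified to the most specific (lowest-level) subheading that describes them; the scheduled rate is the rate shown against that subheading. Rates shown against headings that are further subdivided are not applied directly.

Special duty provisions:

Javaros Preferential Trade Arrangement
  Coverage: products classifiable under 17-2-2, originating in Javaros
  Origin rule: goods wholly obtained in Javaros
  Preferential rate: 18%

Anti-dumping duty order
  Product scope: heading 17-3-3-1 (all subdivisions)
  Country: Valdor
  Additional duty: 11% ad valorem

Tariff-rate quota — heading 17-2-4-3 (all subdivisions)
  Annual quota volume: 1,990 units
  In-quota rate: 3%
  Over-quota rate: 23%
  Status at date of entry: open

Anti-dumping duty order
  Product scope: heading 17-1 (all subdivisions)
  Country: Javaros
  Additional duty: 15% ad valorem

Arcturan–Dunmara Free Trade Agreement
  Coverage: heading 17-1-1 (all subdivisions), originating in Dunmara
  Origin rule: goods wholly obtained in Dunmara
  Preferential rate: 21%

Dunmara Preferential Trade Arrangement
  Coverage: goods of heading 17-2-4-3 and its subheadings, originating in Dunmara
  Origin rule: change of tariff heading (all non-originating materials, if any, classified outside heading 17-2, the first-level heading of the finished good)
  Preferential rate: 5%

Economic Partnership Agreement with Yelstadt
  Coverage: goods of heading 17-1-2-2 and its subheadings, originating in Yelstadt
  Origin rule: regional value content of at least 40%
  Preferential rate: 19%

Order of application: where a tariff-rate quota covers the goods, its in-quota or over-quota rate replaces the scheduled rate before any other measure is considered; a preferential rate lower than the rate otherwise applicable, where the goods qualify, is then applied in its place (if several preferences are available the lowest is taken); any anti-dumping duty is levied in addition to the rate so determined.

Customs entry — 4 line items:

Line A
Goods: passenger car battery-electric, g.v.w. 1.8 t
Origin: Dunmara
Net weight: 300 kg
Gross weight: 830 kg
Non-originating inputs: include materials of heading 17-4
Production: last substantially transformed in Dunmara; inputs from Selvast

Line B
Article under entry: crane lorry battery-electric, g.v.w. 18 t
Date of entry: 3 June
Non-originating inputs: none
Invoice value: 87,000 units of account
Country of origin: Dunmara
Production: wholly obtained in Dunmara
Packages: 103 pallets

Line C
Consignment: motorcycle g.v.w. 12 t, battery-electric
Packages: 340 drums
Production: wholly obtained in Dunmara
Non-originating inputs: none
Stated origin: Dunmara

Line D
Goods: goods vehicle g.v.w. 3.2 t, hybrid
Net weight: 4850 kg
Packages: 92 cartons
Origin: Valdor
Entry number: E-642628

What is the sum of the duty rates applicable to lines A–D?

109%

Line A: passenger car → 17-4; battery-electric → 17-4-2; g.v.w. 1.8 t → 17-4-2-2. Scheduled 34%. Dunmara agreement on 17-1-1: 17-4-2-2 not covered; Dunmara agreement on 17-2-4-3: 17-4-2-2 not covered. → 34%.
Line B: crane lorry → 17-3; battery-electric → 17-3-4; g.v.w. 18 t → 17-3-4-2. Scheduled 38%. Dunmara agreement on 17-1-1: 17-3-4-2 not covered; Dunmara agreement on 17-2-4-3: 17-3-4-2 not covered. → 38%.
Line C: motorcycle → 17-1; battery-electric → 17-1-1; g.v.w. 12 t → 17-1-1-3. Scheduled 4%. Dunmara agreement on 17-1-1: wholly obtained → 21% available; Dunmara agreement on 17-2-4-3: 17-1-1-3 not covered; preference 21% not lower than 4% → no reduction. → 4%.
Line D: goods vehicle → 17-2; hybrid → 17-2-4; g.v.w. 3.2 t → 17-2-4-2. Scheduled 33%. No special measure applies. → 33%.
Sum: 34% + 38% + 4% + 33% = 109%.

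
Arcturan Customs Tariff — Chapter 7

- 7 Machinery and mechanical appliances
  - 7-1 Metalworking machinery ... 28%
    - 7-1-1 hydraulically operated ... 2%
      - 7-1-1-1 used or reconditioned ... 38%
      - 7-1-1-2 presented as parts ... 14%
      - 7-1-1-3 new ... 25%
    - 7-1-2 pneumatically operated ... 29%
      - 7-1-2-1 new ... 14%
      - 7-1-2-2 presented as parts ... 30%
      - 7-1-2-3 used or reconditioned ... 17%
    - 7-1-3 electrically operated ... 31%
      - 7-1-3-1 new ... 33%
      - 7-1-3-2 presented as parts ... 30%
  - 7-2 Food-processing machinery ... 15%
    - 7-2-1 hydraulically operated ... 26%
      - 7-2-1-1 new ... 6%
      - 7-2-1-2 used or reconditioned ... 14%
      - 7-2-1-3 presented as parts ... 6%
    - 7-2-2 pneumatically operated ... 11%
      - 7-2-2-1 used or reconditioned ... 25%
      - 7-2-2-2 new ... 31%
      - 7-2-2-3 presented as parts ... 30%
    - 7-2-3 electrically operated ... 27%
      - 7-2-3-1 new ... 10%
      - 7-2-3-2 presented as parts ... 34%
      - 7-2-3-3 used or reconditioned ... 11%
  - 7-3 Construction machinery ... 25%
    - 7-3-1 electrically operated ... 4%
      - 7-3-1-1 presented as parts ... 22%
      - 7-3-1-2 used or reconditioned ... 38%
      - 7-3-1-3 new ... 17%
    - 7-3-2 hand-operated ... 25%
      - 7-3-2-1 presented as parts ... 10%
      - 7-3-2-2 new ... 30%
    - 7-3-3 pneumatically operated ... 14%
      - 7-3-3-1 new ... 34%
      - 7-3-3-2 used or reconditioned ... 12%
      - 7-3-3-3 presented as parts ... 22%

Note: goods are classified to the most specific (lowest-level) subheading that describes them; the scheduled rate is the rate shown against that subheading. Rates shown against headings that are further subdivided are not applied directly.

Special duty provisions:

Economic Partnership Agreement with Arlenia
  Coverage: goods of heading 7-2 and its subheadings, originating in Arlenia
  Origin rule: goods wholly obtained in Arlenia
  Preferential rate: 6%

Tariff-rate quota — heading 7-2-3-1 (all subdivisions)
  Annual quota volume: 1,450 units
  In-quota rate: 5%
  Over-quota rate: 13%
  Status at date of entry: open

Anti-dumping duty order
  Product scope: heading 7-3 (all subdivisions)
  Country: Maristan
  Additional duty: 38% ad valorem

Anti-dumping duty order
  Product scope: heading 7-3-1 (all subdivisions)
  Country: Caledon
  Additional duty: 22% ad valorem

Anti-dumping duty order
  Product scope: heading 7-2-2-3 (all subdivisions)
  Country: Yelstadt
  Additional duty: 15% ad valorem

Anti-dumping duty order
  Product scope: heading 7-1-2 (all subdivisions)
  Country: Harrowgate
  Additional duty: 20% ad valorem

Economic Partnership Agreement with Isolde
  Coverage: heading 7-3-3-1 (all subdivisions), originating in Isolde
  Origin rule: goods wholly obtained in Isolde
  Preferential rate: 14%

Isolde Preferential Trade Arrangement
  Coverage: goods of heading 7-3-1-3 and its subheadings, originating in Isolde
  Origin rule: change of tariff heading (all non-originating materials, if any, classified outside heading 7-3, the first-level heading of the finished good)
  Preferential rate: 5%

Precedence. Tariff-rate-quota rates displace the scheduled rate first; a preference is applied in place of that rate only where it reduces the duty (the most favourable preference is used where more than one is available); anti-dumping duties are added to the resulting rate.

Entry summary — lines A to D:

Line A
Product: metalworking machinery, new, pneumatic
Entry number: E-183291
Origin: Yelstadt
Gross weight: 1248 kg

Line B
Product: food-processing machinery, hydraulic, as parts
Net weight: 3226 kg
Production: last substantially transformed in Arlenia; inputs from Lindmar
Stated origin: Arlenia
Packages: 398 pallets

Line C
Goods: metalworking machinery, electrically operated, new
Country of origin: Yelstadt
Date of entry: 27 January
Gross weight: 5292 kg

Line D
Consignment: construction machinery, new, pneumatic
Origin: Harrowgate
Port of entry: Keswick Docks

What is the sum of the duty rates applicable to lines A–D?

Line A: metalworking → 7-1; pneumatic → 7-1-2; new → 7-1-2-1. Scheduled 14%. No special measure applies. → 14%.
Line B: food-processing → 7-2; hydraulic → 7-2-1; as parts → 7-2-1-3. Scheduled 6%. Arlenia agreement on 7-2: not wholly obtained. → 6%.
Line C: metalworking → 7-1; electrically operated → 7-1-3; new → 7-1-3-1. Scheduled 33%. No special measure applies. → 33%.
Line D: construction → 7-3; pneumatic → 7-3-3; new → 7-3-3-1. Scheduled 34%. No special measure applies. → 34%.
Sum: 14% + 6% + 33% + 34% = 87%.

87%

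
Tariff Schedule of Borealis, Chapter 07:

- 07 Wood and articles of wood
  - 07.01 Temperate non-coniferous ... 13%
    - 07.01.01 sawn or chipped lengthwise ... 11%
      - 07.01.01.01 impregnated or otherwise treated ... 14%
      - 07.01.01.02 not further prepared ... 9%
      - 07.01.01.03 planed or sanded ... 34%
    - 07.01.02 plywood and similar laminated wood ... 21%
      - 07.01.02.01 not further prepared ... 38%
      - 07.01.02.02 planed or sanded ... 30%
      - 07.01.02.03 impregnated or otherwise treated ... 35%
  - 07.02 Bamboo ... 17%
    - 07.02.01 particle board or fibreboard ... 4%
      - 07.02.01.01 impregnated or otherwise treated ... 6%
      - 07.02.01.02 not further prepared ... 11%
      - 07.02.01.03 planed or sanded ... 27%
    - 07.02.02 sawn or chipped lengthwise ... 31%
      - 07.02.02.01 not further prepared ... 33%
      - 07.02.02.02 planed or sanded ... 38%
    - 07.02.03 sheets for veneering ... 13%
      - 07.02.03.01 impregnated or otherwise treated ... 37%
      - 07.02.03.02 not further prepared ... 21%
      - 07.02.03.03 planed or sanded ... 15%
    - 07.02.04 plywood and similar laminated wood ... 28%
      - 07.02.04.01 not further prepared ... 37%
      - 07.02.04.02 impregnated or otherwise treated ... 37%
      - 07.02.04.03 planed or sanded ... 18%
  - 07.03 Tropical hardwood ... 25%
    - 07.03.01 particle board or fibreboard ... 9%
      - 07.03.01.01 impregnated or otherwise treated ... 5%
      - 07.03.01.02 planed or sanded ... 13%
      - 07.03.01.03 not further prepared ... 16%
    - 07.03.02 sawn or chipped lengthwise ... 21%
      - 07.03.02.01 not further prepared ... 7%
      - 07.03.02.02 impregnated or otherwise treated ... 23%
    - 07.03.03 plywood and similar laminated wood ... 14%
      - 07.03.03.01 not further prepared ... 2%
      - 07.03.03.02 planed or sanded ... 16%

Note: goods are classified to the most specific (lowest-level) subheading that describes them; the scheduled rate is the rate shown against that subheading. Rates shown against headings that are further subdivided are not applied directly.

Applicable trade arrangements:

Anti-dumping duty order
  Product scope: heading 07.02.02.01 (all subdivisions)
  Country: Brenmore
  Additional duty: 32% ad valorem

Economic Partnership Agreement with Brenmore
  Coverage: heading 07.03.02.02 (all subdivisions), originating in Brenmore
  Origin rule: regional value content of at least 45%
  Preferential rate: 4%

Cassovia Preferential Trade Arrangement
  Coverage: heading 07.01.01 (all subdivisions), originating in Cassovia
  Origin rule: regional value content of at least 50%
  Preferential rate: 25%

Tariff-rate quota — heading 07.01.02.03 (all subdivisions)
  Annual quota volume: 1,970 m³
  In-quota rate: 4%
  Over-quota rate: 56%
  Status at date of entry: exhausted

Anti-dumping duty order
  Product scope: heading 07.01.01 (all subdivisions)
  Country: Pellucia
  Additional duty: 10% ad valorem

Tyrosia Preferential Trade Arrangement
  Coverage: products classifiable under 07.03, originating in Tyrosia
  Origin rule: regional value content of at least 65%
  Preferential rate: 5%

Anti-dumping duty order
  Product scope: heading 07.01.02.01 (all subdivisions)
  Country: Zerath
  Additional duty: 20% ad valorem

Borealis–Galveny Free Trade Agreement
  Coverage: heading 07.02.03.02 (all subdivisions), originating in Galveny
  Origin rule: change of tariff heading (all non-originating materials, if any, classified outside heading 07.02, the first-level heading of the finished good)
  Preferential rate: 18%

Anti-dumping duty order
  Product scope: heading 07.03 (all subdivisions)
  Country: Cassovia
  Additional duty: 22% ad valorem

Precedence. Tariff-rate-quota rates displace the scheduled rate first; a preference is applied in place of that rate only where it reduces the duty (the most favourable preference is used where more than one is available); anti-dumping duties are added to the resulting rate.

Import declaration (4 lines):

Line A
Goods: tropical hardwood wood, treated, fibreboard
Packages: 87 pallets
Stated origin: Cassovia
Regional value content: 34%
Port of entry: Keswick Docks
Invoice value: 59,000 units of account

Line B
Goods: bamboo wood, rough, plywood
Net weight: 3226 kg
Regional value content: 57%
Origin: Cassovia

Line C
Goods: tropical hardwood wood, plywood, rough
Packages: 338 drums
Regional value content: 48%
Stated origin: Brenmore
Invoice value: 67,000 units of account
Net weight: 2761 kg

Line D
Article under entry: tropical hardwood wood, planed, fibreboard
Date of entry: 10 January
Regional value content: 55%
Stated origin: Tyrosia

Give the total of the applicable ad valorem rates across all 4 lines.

79%

Line A: tropical hardwood → 07.03; fibreboard → 07.03.01; treated → 07.03.01.01. Scheduled 5%. Cassovia agreement on 07.01.01: 07.03.01.01 not covered; anti-dumping (Cassovia, 07.03): +22%; total 5% + 22% = 27%. → 27%.
Line B: bamboo → 07.02; plywood → 07.02.04; rough → 07.02.04.01. Scheduled 37%. Cassovia agreement on 07.01.01: 07.02.04.01 not covered. → 37%.
Line C: tropical hardwood → 07.03; plywood → 07.03.03; rough → 07.03.03.01. Scheduled 2%. Brenmore agreement on 07.03.02.02: 07.03.03.01 not covered. → 2%.
Line D: tropical hardwood → 07.03; fibreboard → 07.03.01; planed → 07.03.01.02. Scheduled 13%. Tyrosia agreement on 07.03: RVC < 65%. → 13%.
Sum: 27% + 37% + 2% + 13% = 79%.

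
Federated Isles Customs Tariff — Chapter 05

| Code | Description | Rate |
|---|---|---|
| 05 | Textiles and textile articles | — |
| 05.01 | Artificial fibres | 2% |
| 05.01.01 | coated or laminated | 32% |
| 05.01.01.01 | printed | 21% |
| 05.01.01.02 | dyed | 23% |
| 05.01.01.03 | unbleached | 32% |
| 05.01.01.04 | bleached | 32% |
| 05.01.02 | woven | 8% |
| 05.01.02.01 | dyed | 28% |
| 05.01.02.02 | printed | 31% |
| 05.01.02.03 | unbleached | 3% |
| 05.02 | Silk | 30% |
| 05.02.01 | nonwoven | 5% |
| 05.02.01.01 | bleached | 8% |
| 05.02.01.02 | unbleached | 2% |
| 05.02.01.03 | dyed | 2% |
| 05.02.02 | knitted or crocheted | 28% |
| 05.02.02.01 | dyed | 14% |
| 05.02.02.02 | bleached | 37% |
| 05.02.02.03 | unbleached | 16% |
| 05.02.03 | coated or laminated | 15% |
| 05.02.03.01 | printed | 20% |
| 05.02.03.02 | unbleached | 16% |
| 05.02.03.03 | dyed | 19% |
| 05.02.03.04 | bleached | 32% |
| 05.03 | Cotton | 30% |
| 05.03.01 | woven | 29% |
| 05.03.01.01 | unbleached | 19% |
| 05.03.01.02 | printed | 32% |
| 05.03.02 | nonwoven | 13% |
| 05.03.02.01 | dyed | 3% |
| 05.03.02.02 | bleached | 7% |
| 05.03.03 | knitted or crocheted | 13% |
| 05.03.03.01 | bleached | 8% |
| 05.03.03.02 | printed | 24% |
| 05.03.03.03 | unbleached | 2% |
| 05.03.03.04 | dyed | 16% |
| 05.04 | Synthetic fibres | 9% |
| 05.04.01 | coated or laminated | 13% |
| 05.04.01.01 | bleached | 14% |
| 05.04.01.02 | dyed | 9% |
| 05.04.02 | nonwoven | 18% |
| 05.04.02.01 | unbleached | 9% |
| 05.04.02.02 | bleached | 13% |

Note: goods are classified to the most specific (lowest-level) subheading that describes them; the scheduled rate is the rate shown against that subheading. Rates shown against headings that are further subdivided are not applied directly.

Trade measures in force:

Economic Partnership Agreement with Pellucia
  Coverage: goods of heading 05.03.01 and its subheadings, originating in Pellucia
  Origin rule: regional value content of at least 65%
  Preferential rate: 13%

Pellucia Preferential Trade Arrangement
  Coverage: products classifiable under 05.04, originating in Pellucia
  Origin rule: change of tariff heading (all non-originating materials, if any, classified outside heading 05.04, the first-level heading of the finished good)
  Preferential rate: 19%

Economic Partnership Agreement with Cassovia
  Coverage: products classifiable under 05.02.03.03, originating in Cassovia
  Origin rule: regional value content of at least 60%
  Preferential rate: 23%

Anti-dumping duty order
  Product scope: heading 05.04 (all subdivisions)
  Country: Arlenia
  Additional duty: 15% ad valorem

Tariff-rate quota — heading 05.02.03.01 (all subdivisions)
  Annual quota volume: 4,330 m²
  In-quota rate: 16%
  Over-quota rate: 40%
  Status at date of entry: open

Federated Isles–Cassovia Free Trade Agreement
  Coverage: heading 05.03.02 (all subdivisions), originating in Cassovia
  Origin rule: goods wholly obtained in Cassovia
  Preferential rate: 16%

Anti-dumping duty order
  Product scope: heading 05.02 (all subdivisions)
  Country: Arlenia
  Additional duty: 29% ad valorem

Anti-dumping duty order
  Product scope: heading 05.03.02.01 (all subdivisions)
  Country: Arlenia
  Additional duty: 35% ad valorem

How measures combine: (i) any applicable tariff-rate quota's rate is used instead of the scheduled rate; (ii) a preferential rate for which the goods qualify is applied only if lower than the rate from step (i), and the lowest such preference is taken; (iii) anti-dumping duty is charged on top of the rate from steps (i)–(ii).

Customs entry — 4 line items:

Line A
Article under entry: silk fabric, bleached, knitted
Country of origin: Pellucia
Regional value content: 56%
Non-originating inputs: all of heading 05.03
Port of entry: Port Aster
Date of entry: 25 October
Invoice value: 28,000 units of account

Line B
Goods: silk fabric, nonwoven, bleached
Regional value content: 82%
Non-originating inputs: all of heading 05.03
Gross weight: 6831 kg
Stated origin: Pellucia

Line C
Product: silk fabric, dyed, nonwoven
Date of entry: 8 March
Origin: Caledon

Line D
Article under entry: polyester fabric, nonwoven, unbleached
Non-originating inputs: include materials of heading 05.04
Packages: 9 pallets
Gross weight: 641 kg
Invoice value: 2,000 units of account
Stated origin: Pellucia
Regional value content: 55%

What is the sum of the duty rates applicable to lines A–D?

56%

Line A: silk → 05.02; knitted → 05.02.02; bleached → 05.02.02.02. Scheduled 37%. Pellucia agreement on 05.03.01: 05.02.02.02 not covered; Pellucia agreement on 05.04: 05.02.02.02 not covered. → 37%.
Line B: silk → 05.02; nonwoven → 05.02.01; bleached → 05.02.01.01. Scheduled 8%. Pellucia agreement on 05.03.01: 05.02.01.01 not covered; Pellucia agreement on 05.04: 05.02.01.01 not covered. → 8%.
Line C: silk → 05.02; nonwoven → 05.02.01; dyed → 05.02.01.03. Scheduled 2%. No special measure applies. → 2%.
Line D: polyester → 05.04; nonwoven → 05.04.02; unbleached → 05.04.02.01. Scheduled 9%. Pellucia agreement on 05.03.01: 05.04.02.01 not covered; Pellucia agreement on 05.04: CTH not met. → 9%.
Sum: 37% + 8% + 2% + 9% = 56%.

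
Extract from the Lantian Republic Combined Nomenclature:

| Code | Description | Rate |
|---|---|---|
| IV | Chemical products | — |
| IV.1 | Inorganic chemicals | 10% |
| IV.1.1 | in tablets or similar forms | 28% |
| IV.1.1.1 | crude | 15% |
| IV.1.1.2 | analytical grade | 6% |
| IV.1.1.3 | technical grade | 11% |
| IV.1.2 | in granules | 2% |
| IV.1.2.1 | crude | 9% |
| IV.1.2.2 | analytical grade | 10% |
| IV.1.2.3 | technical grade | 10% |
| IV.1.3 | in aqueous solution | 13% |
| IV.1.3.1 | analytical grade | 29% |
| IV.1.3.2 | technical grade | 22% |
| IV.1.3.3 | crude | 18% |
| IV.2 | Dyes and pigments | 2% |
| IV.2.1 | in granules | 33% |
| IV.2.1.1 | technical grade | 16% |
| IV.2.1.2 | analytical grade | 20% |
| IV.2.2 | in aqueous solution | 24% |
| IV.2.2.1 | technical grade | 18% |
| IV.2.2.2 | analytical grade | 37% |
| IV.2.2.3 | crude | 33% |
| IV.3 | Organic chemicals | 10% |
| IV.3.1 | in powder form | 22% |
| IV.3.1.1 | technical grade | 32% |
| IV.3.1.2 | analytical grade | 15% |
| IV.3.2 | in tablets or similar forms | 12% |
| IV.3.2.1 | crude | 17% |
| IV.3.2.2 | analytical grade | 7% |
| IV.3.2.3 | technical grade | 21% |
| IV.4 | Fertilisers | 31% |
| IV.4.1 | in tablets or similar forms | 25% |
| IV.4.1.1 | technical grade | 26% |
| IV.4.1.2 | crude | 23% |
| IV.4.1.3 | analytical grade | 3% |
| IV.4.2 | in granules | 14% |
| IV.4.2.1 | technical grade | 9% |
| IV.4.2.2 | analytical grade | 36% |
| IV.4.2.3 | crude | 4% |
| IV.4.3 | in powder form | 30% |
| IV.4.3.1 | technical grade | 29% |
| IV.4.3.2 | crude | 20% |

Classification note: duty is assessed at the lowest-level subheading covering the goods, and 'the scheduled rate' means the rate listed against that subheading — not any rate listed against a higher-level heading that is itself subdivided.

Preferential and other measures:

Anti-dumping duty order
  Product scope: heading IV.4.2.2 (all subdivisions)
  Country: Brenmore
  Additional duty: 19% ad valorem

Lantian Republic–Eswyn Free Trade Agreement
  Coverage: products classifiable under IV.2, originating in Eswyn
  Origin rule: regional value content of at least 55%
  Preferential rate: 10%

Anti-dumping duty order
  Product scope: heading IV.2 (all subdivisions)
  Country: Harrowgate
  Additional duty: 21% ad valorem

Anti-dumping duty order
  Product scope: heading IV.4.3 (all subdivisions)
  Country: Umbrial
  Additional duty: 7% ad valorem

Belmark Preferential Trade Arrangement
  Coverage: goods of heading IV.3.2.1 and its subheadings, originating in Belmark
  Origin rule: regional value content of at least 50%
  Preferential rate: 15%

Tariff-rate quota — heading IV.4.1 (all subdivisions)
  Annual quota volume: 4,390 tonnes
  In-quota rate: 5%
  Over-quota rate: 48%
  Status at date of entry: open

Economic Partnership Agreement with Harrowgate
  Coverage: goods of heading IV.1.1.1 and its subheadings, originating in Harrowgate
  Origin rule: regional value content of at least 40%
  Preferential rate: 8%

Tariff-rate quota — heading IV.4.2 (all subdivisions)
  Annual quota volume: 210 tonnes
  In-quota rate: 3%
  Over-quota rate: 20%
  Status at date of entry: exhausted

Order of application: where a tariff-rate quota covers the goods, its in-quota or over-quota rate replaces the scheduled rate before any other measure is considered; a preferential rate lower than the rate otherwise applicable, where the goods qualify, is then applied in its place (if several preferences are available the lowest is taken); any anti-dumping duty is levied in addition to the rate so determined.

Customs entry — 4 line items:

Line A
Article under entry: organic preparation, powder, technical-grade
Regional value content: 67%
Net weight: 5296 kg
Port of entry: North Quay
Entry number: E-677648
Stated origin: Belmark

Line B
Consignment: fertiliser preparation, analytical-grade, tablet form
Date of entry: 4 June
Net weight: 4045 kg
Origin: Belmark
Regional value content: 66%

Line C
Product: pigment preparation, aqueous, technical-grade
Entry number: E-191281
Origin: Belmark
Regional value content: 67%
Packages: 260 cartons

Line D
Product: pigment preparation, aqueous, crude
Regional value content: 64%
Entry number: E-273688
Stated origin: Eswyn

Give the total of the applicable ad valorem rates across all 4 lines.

65%

Line A: organic → IV.3; powder → IV.3.1; technical-grade → IV.3.1.1. Scheduled 32%. Belmark agreement on IV.3.2.1: IV.3.1.1 not covered. → 32%.
Line B: fertiliser → IV.4; tablet form → IV.4.1; analytical-grade → IV.4.1.3. Scheduled 3%. quota on IV.4.1 open → in-quota 5%; Belmark agreement on IV.3.2.1: IV.4.1.3 not covered. → 5%.
Line C: pigment → IV.2; aqueous → IV.2.2; technical-grade → IV.2.2.1. Scheduled 18%. Belmark agreement on IV.3.2.1: IV.2.2.1 not covered. → 18%.
Line D: pigment → IV.2; aqueous → IV.2.2; crude → IV.2.2.3. Scheduled 33%. Eswyn agreement on IV.2: RVC ≥ 55% → 10% available; preferential 10%. → 10%.
Sum: 32% + 5% + 18% + 10% = 65%.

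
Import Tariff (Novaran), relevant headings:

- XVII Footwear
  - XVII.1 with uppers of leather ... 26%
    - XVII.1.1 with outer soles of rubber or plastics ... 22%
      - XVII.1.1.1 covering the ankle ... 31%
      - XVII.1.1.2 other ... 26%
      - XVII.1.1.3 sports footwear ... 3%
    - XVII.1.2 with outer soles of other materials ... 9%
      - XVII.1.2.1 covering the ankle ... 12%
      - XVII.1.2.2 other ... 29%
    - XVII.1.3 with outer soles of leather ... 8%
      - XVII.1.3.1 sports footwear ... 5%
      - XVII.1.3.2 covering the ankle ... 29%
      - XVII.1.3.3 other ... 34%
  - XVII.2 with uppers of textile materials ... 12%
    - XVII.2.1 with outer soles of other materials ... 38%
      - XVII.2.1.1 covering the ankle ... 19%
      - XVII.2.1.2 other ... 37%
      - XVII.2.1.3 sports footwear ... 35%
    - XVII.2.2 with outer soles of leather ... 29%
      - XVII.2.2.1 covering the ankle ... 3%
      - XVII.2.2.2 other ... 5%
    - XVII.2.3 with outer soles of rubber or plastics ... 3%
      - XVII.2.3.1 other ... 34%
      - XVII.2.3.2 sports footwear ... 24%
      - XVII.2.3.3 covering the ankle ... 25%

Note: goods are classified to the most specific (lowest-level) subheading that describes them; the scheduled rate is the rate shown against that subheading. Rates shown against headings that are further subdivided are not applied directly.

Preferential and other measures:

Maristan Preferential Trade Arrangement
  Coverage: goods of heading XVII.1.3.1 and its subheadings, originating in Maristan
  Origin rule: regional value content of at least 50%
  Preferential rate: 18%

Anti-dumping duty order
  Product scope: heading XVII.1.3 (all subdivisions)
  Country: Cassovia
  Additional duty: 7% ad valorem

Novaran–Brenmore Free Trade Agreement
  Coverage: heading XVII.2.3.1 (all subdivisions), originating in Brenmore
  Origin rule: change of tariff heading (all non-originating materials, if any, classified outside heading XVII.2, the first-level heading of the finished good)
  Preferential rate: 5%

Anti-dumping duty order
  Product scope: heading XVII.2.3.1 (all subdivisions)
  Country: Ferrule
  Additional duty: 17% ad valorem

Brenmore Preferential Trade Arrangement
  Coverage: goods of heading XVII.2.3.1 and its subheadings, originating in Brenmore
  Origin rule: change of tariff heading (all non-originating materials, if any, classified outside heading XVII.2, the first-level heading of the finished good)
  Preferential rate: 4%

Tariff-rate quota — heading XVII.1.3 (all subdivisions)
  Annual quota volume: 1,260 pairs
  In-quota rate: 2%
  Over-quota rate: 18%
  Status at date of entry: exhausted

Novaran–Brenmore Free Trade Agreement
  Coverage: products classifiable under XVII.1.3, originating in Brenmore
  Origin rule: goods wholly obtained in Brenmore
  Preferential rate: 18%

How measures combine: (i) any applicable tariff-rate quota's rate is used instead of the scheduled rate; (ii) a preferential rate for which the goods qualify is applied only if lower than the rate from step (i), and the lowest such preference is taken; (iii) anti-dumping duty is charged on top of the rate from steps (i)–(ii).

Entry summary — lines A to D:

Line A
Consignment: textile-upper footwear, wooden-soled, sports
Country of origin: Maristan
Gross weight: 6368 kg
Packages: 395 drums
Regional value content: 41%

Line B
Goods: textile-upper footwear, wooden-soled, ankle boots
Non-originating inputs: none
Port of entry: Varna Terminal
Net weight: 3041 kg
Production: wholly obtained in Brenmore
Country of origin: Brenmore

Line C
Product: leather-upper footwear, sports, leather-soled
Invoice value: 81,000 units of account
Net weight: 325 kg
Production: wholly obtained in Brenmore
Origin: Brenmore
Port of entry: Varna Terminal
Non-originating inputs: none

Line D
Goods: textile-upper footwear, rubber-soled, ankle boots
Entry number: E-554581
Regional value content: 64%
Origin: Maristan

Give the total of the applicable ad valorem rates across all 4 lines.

97%

Line A: textile-upper → XVII.2; wooden-soled → XVII.2.1; sports → XVII.2.1.3. Scheduled 35%. Maristan agreement on XVII.1.3.1: XVII.2.1.3 not covered. → 35%.
Line B: textile-upper → XVII.2; wooden-soled → XVII.2.1; ankle boots → XVII.2.1.1. Scheduled 19%. Brenmore agreement on XVII.2.3.1: XVII.2.1.1 not covered; Brenmore agreement on XVII.2.3.1: XVII.2.1.1 not covered; Brenmore agreement on XVII.1.3: XVII.2.1.1 not covered. → 19%.
Line C: leather-upper → XVII.1; leather-soled → XVII.1.3; sports → XVII.1.3.1. Scheduled 5%. quota on XVII.1.3 exhausted → over-quota 18%; Brenmore agreement on XVII.2.3.1: XVII.1.3.1 not covered; Brenmore agreement on XVII.2.3.1: XVII.1.3.1 not covered; Brenmore agreement on XVII.1.3: wholly obtained → 18% available; preference 18% not lower than 18% → no reduction. → 18%.
Line D: textile-upper → XVII.2; rubber-soled → XVII.2.3; ankle boots → XVII.2.3.3. Scheduled 25%. Maristan agreement on XVII.1.3.1: XVII.2.3.3 not covered. → 25%.
Sum: 35% + 19% + 18% + 25% = 97%.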